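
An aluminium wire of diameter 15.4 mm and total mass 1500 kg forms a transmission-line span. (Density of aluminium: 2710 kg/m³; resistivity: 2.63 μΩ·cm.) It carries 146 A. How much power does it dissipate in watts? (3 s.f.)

8940 W

ρ = 2.63 μΩ·cm = 2.63×10^-8 Ω·m
A = π(d/2)² = π(7.7000e-03 m)² = 1.8627e-04 m²
L = m/(density·A) = 1500/(2710×1.8627e-04) = 2972 m
R = ρL/A = (2.63×10^-8)(2972)/(1.8627e-04) = 0.4196 Ω
P = I²R = (146)² × 0.4196 = 8940 W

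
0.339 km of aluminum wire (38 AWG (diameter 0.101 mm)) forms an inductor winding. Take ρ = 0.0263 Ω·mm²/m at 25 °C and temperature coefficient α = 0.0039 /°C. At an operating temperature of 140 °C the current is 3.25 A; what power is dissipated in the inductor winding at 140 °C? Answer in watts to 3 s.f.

ρ = 0.0263 Ω·mm²/m = 2.63×10^-8 Ω·m
A = π(0.101/2 mm)² = π(5.0500e-05 m)² = 8.012e-09 m²
R₍25₎ = ρL/A = (2.63×10^-8)(339)/(8.012e-09) = 1113 Ω
R₍140₎ = R₍25₎(1 + αΔT) = 1113 × (1 + 0.0039×115) = 1612 Ω
P = I²R = (3.25)² × 1612 = 17000 W

17000 W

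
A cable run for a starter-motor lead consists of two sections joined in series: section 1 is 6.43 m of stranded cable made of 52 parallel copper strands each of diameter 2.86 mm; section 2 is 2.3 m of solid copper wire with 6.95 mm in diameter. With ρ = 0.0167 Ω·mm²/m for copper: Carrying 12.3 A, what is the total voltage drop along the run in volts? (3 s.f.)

0.0164 V

ρ = 0.0167 Ω·mm²/m = 1.67×10^-8 Ω·m
Section 1: A_strand = π(1.4300e-03)² = 6.424e-06 m²; R₁ = ρL/(N·A_s) = (1.67×10^-8)(6.43)/(52×6.424e-06) = 3.214×10^-4 Ω
Section 2: A = π(d/2)² = π(3.4750e-03 m)² = 3.794e-05 m²
R₂ = (1.67×10^-8)(2.3)/(3.794e-05) = 0.001012 Ω
R = R₁ + R₂ = 0.001334 Ω
V = IR = 12.3 × 0.001334 = 0.0164 V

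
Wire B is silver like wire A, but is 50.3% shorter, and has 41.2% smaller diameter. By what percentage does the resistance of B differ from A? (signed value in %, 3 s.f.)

R ∝ L/d², so R_B/R_A = (1 − 50.3/100) × (1 − 41.2/100)⁻²
= 0.497 × 2.892 = 1.438
(R_B − R_A)/R_A = 1.438 − 1 = 43.7%

43.7%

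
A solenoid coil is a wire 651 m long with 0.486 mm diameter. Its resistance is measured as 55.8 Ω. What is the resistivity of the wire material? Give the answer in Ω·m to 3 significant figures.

1.59×10^-8 Ω·m

A = π(d/2)² = π(2.4300e-04 m)² = 1.855e-07 m²
ρ = RA/L = (55.8)(1.855e-07)/(651) = 1.59×10^-8 Ω·m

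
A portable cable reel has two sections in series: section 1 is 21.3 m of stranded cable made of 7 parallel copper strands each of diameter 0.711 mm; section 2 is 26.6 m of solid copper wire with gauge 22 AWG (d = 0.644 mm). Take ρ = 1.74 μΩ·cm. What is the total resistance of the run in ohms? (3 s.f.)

ρ = 1.74 μΩ·cm = 1.74×10^-8 Ω·m
Section 1: A_strand = π(3.5550e-04)² = 3.970e-07 m²; R₁ = ρL/(N·A_s) = (1.74×10^-8)(21.3)/(7×3.970e-07) = 0.1334 Ω
Section 2: A = π(0.644/2 mm)² = π(3.2200e-04 m)² = 3.257e-07 m²
R₂ = (1.74×10^-8)(26.6)/(3.257e-07) = 1.421 Ω
R = R₁ + R₂ = 1.55 Ω

1.55 Ω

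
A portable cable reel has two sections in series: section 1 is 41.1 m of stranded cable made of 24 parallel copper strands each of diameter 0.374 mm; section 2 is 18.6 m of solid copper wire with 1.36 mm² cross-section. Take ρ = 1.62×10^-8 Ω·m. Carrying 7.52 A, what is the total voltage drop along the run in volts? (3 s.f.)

Section 1: A_strand = π(1.8700e-04)² = 1.099e-07 m²; R₁ = ρL/(N·A_s) = (1.62×10^-8)(41.1)/(24×1.099e-07) = 0.2525 Ω
Section 2: A = 1.36 mm² = 1.360e-06 m²
R₂ = (1.62×10^-8)(18.6)/(1.360e-06) = 0.2216 Ω
R = R₁ + R₂ = 0.4741 Ω
V = IR = 7.52 × 0.4741 = 3.57 V

3.57 V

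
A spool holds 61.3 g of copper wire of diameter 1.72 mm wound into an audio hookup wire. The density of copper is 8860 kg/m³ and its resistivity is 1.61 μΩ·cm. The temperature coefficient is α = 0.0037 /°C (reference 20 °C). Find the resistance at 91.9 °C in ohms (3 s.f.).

ρ = 1.61 μΩ·cm = 1.61×10^-8 Ω·m
A = π(d/2)² = π(8.6000e-04 m)² = 2.3235e-06 m²
L = m/(density·A) = 0.0613/(8860×2.3235e-06) = 2.978 m
R = ρL/A = (1.61×10^-8)(2.978)/(2.3235e-06) = 0.02063 Ω
R(91.9 °C) = 0.02063 × (1 + 0.0037×71.9) = 0.0261 Ω

0.0261 Ω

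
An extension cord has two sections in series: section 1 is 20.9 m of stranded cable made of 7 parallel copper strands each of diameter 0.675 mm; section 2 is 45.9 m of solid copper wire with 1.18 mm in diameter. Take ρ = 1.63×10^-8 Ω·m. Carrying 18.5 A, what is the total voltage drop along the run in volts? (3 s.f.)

15.2 V

Section 1: A_strand = π(3.3750e-04)² = 3.578e-07 m²; R₁ = ρL/(N·A_s) = (1.63×10^-8)(20.9)/(7×3.578e-07) = 0.136 Ω
Section 2: A = π(d/2)² = π(5.9000e-04 m)² = 1.094e-06 m²
R₂ = (1.63×10^-8)(45.9)/(1.094e-06) = 0.6841 Ω
R = R₁ + R₂ = 0.8201 Ω
V = IR = 18.5 × 0.8201 = 15.2 V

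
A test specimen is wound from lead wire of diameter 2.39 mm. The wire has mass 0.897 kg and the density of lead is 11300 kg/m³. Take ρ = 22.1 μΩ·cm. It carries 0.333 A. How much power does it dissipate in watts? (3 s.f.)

0.0967 W

ρ = 22.1 μΩ·cm = 2.21×10^-7 Ω·m
A = π(d/2)² = π(1.1950e-03 m)² = 4.4863e-06 m²
L = m/(density·A) = 0.897/(11300×4.4863e-06) = 17.69 m
R = ρL/A = (2.21×10^-7)(17.69)/(4.4863e-06) = 0.8716 Ω
P = I²R = (0.333)² × 0.8716 = 0.0967 W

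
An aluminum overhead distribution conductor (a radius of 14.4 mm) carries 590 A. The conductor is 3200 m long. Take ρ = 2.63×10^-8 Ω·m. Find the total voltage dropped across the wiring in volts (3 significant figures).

76.2 V

A = πr² = π(1.4400e-02 m)² = 6.514e-04 m²
R = ρL/A = (2.63×10^-8)(3200)/(6.514e-04) = 0.1292 Ω
V = IR = 590 × 0.1292 = 76.2 V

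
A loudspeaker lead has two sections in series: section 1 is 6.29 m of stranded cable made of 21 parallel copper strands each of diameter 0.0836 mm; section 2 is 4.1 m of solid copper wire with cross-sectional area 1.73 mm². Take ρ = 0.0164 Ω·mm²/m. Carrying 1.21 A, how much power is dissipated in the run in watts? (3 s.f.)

1.37 W

ρ = 0.0164 Ω·mm²/m = 1.64×10^-8 Ω·m
Section 1: A_strand = π(4.1800e-05)² = 5.489e-09 m²; R₁ = ρL/(N·A_s) = (1.64×10^-8)(6.29)/(21×5.489e-09) = 0.8949 Ω
Section 2: A = 1.73 mm² = 1.730e-06 m²
R₂ = (1.64×10^-8)(4.1)/(1.730e-06) = 0.03887 Ω
R = R₁ + R₂ = 0.9338 Ω
P = I²R = (1.21)² × 0.9338 = 1.37 W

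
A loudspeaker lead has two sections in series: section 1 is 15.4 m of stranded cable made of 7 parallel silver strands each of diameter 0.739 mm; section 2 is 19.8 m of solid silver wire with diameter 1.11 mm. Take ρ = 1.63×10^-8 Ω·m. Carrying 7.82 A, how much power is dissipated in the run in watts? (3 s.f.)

25.5 W

Section 1: A_strand = π(3.6950e-04)² = 4.289e-07 m²; R₁ = ρL/(N·A_s) = (1.63×10^-8)(15.4)/(7×4.289e-07) = 0.0836 Ω
Section 2: A = π(d/2)² = π(5.5500e-04 m)² = 9.677e-07 m²
R₂ = (1.63×10^-8)(19.8)/(9.677e-07) = 0.3335 Ω
R = R₁ + R₂ = 0.4171 Ω
P = I²R = (7.82)² × 0.4171 = 25.5 W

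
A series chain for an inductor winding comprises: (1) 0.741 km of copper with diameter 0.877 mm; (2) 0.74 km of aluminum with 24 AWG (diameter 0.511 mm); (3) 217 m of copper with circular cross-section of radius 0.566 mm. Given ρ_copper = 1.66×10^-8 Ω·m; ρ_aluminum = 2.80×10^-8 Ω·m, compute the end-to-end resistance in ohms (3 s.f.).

125 Ω

Seg 1: A = π(d/2)² = π(4.3850e-04 m)² = 6.041e-07 m²
R_1 = (1.66×10^-8)(741)/(6.041e-07) = 20.36 Ω
Seg 2: A = π(0.511/2 mm)² = π(2.5550e-04 m)² = 2.051e-07 m²
R_2 = (2.80×10^-8)(740)/(2.051e-07) = 101 Ω
Seg 3: A = πr² = π(5.6600e-04 m)² = 1.006e-06 m²
R_3 = (1.66×10^-8)(217)/(1.006e-06) = 3.579 Ω
R_total = R_1 + R_2 + R_3 = 125 Ω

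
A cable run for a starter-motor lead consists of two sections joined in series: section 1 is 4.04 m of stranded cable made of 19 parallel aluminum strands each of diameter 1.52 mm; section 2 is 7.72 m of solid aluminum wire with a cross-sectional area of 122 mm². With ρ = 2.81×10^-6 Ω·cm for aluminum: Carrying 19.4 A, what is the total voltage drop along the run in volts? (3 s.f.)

0.0984 V

ρ = 2.81×10^-6 Ω·cm = 2.81×10^-8 Ω·m
Section 1: A_strand = π(7.6000e-04)² = 1.815e-06 m²; R₁ = ρL/(N·A_s) = (2.81×10^-8)(4.04)/(19×1.815e-06) = 0.003293 Ω
Section 2: A = 122 mm² = 1.220e-04 m²
R₂ = (2.81×10^-8)(7.72)/(1.220e-04) = 0.001778 Ω
R = R₁ + R₂ = 0.005071 Ω
V = IR = 19.4 × 0.005071 = 0.0984 V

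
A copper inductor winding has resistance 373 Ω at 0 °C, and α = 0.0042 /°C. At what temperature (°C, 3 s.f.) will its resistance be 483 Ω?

R = R₀(1 + α(T − T₀)) ⇒ T = T₀ + (R/R₀ − 1)/α
T = 0 + (483/373 − 1)/0.0042 = 0 + (0.2949)/0.0042 = 70.2 °C

70.2 °C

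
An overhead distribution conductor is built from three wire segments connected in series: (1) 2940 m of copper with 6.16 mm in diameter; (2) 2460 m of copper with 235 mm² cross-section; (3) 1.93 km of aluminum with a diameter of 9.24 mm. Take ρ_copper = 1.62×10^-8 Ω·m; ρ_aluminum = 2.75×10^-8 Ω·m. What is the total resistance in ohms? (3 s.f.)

2.56 Ω

Seg 1: A = π(d/2)² = π(3.0800e-03 m)² = 2.980e-05 m²
R_1 = (1.62×10^-8)(2940)/(2.980e-05) = 1.598 Ω
Seg 2: A = 235 mm² = 2.350e-04 m²
R_2 = (1.62×10^-8)(2460)/(2.350e-04) = 0.1696 Ω
Seg 3: A = π(d/2)² = π(4.6200e-03 m)² = 6.706e-05 m²
R_3 = (2.75×10^-8)(1930)/(6.706e-05) = 0.7915 Ω
R_total = R_1 + R_2 + R_3 = 2.56 Ω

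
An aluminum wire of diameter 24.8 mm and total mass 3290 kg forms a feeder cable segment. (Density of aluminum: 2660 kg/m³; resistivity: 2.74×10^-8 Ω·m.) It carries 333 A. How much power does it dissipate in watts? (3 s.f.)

A = π(d/2)² = π(1.2400e-02 m)² = 4.8305e-04 m²
L = m/(density·A) = 3290/(2660×4.8305e-04) = 2560 m
R = ρL/A = (2.74×10^-8)(2560)/(4.8305e-04) = 0.1452 Ω
P = I²R = (333)² × 0.1452 = 16100 W

16100 W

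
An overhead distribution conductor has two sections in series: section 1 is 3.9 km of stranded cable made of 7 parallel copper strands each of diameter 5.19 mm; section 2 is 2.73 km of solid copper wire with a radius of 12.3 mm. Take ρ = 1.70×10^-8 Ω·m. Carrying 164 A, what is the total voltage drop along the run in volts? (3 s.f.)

Section 1: A_strand = π(2.5950e-03)² = 2.116e-05 m²; R₁ = ρL/(N·A_s) = (1.70×10^-8)(3900)/(7×2.116e-05) = 0.4477 Ω
Section 2: A = πr² = π(1.2300e-02 m)² = 4.753e-04 m²
R₂ = (1.70×10^-8)(2730)/(4.753e-04) = 0.09765 Ω
R = R₁ + R₂ = 0.5453 Ω
V = IR = 164 × 0.5453 = 89.4 V

89.4 V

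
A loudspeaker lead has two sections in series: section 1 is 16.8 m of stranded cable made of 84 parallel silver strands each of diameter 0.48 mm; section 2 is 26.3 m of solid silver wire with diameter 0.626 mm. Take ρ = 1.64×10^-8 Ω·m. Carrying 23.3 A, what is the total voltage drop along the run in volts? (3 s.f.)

Section 1: A_strand = π(2.4000e-04)² = 1.810e-07 m²; R₁ = ρL/(N·A_s) = (1.64×10^-8)(16.8)/(84×1.810e-07) = 0.01813 Ω
Section 2: A = π(d/2)² = π(3.1300e-04 m)² = 3.078e-07 m²
R₂ = (1.64×10^-8)(26.3)/(3.078e-07) = 1.401 Ω
R = R₁ + R₂ = 1.42 Ω
V = IR = 23.3 × 1.42 = 33.1 V

33.1 V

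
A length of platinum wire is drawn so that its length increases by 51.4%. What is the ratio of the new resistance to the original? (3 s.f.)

2.29

k = 1 + 51.4/100 = 1.514; volume constant ⇒ A' = A/k, so R' = k²R.
Factor = 2.29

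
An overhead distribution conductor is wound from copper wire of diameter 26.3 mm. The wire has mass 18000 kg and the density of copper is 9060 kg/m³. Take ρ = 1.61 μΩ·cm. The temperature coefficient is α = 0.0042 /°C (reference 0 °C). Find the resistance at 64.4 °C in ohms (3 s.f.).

ρ = 1.61 μΩ·cm = 1.61×10^-8 Ω·m
A = π(d/2)² = π(1.3150e-02 m)² = 5.4325e-04 m²
L = m/(density·A) = 18000/(9060×5.4325e-04) = 3657 m
R = ρL/A = (1.61×10^-8)(3657)/(5.4325e-04) = 0.1084 Ω
R(64.4 °C) = 0.1084 × (1 + 0.0042×64.4) = 0.138 Ω

0.138 Ω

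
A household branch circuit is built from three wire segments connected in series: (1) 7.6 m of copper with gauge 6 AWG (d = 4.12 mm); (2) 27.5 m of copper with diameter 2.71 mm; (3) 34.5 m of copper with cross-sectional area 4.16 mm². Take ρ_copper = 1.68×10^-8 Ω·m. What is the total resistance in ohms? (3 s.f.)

Seg 1: A = π(4.12/2 mm)² = π(2.0600e-03 m)² = 1.333e-05 m²
R_1 = (1.68×10^-8)(7.6)/(1.333e-05) = 0.009577 Ω
Seg 2: A = π(d/2)² = π(1.3550e-03 m)² = 5.768e-06 m²
R_2 = (1.68×10^-8)(27.5)/(5.768e-06) = 0.0801 Ω
Seg 3: A = 4.16 mm² = 4.160e-06 m²
R_3 = (1.68×10^-8)(34.5)/(4.160e-06) = 0.1393 Ω
R_total = R_1 + R_2 + R_3 = 0.229 Ω

0.229 Ω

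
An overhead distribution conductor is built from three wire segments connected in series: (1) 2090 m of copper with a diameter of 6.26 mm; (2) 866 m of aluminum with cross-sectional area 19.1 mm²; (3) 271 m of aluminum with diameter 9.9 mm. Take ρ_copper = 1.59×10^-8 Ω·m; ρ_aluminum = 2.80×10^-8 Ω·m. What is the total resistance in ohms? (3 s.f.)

Seg 1: A = π(d/2)² = π(3.1300e-03 m)² = 3.078e-05 m²
R_1 = (1.59×10^-8)(2090)/(3.078e-05) = 1.08 Ω
Seg 2: A = 19.1 mm² = 1.910e-05 m²
R_2 = (2.80×10^-8)(866)/(1.910e-05) = 1.27 Ω
Seg 3: A = π(d/2)² = π(4.9500e-03 m)² = 7.698e-05 m²
R_3 = (2.80×10^-8)(271)/(7.698e-05) = 0.09858 Ω
R_total = R_1 + R_2 + R_3 = 2.45 Ω

2.45 Ω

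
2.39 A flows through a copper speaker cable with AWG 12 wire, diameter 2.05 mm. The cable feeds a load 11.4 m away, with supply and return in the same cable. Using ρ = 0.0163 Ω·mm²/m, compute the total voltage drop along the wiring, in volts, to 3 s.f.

0.269 V

ρ = 0.0163 Ω·mm²/m = 1.63×10^-8 Ω·m
A = π(2.05/2 mm)² = π(1.0250e-03 m)² = 3.301e-06 m²
Total conductor length (both ways) L = 2 × 11.4 = 22.8 m
R = ρL/A = (1.63×10^-8)(22.8)/(3.301e-06) = 0.1126 Ω
V = IR = 2.39 × 0.1126 = 0.269 V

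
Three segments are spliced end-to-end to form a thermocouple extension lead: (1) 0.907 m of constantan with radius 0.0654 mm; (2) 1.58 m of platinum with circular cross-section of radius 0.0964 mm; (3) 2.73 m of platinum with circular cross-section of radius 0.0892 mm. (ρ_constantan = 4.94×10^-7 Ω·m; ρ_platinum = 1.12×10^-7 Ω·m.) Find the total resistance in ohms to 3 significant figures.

Seg 1: A = πr² = π(6.5400e-05 m)² = 1.344e-08 m²
R_1 = (4.94×10^-7)(0.907)/(1.344e-08) = 33.34 Ω
Seg 2: A = πr² = π(9.6400e-05 m)² = 2.919e-08 m²
R_2 = (1.12×10^-7)(1.58)/(2.919e-08) = 6.061 Ω
Seg 3: A = πr² = π(8.9200e-05 m)² = 2.500e-08 m²
R_3 = (1.12×10^-7)(2.73)/(2.500e-08) = 12.23 Ω
R_total = R_1 + R_2 + R_3 = 51.6 Ω

51.6 Ω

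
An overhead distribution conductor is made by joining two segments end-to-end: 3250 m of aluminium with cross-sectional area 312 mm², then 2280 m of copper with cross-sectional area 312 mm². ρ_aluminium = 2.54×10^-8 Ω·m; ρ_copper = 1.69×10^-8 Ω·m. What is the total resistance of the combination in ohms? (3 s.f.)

Segment 1: A = 312 mm² = 3.120e-04 m²
R₁ = ρL/A = (2.54×10^-8)(3250)/(3.120e-04) = 0.2646 Ω
R₂ = (1.69×10^-8)(2280)/(3.120e-04) = 0.1235 Ω
R = R₁ + R₂ = 0.388 Ω

0.388 Ω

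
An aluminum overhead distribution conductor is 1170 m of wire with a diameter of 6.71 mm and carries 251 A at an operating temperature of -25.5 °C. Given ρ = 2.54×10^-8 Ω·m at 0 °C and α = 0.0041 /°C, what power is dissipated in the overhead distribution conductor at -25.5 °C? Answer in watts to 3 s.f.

A = π(d/2)² = π(3.3550e-03 m)² = 3.536e-05 m²
R₍0₎ = ρL/A = (2.54×10^-8)(1170)/(3.536e-05) = 0.8404 Ω
R₍-25.5₎ = R₍0₎(1 + αΔT) = 0.8404 × (1 + 0.0041×-25.5) = 0.7525 Ω
P = I²R = (251)² × 0.7525 = 47400 W

47400 W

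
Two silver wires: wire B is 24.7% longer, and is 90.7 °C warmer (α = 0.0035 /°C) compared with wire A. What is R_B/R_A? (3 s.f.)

1.64

R ∝ ρL/d² with ρ ∝ (1+αΔT), so R_B/R_A = (1 + 24.7/100) × (1 + 0.0035×90.7)
= 1.247 × 1.317 = 1.64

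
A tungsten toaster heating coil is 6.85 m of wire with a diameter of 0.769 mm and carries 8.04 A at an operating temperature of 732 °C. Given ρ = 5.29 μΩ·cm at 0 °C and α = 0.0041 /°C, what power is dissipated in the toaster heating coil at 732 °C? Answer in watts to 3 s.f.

ρ = 5.29 μΩ·cm = 5.29×10^-8 Ω·m
A = π(d/2)² = π(3.8450e-04 m)² = 4.645e-07 m²
R₍0₎ = ρL/A = (5.29×10^-8)(6.85)/(4.645e-07) = 0.7802 Ω
R₍732₎ = R₍0₎(1 + αΔT) = 0.7802 × (1 + 0.0041×732) = 3.122 Ω
P = I²R = (8.04)² × 3.122 = 202 W

202 W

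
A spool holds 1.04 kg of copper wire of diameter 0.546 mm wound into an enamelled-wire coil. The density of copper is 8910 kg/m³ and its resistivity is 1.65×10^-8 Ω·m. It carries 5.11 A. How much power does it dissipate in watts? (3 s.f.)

A = π(d/2)² = π(2.7300e-04 m)² = 2.3414e-07 m²
L = m/(density·A) = 1.04/(8910×2.3414e-07) = 498.5 m
R = ρL/A = (1.65×10^-8)(498.5)/(2.3414e-07) = 35.13 Ω
P = I²R = (5.11)² × 35.13 = 917 W

917 W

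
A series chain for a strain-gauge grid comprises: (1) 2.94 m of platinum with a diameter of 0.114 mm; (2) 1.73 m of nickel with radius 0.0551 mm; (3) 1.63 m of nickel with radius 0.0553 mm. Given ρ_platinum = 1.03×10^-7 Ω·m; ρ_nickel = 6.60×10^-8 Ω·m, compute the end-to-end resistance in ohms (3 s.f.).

Seg 1: A = π(d/2)² = π(5.7000e-05 m)² = 1.021e-08 m²
R_1 = (1.03×10^-7)(2.94)/(1.021e-08) = 29.67 Ω
Seg 2: A = πr² = π(5.5100e-05 m)² = 9.538e-09 m²
R_2 = (6.60×10^-8)(1.73)/(9.538e-09) = 11.97 Ω
Seg 3: A = πr² = π(5.5300e-05 m)² = 9.607e-09 m²
R_3 = (6.60×10^-8)(1.63)/(9.607e-09) = 11.2 Ω
R_total = R_1 + R_2 + R_3 = 52.8 Ω

52.8 Ω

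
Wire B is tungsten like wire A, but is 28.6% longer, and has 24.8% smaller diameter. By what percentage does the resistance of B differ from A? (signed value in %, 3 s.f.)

R ∝ L/d², so R_B/R_A = (1 + 28.6/100) × (1 − 24.8/100)⁻²
= 1.286 × 1.768 = 2.274
(R_B − R_A)/R_A = 2.274 − 1 = 127%

127%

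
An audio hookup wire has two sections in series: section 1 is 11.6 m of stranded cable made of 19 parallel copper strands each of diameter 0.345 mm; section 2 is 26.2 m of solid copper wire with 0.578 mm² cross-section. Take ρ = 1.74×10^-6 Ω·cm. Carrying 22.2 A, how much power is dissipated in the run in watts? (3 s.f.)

445 W

ρ = 1.74×10^-6 Ω·cm = 1.74×10^-8 Ω·m
Section 1: A_strand = π(1.7250e-04)² = 9.348e-08 m²; R₁ = ρL/(N·A_s) = (1.74×10^-8)(11.6)/(19×9.348e-08) = 0.1136 Ω
Section 2: A = 0.578 mm² = 5.780e-07 m²
R₂ = (1.74×10^-8)(26.2)/(5.780e-07) = 0.7887 Ω
R = R₁ + R₂ = 0.9024 Ω
P = I²R = (22.2)² × 0.9024 = 445 W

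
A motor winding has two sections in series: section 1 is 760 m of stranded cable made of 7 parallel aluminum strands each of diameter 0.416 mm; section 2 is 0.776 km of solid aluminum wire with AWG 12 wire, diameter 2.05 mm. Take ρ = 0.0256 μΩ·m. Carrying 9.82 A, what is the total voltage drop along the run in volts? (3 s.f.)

260 V

ρ = 0.0256 μΩ·m = 2.56×10^-8 Ω·m
Section 1: A_strand = π(2.0800e-04)² = 1.359e-07 m²; R₁ = ρL/(N·A_s) = (2.56×10^-8)(760)/(7×1.359e-07) = 20.45 Ω
Section 2: A = π(2.05/2 mm)² = π(1.0250e-03 m)² = 3.301e-06 m²
R₂ = (2.56×10^-8)(776)/(3.301e-06) = 6.019 Ω
R = R₁ + R₂ = 26.47 Ω
V = IR = 9.82 × 26.47 = 260 V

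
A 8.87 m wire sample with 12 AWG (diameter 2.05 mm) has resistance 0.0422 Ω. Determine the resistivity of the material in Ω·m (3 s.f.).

1.57×10^-8 Ω·m

A = π(2.05/2 mm)² = π(1.0250e-03 m)² = 3.301e-06 m²
ρ = RA/L = (0.0422)(3.301e-06)/(8.87) = 1.57×10^-8 Ω·m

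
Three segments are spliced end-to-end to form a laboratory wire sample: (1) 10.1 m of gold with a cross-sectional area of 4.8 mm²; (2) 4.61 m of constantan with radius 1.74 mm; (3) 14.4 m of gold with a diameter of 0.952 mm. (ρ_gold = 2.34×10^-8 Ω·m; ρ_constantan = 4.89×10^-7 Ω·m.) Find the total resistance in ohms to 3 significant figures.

0.760 Ω

Seg 1: A = 4.8 mm² = 4.800e-06 m²
R_1 = (2.34×10^-8)(10.1)/(4.800e-06) = 0.04924 Ω
Seg 2: A = πr² = π(1.7400e-03 m)² = 9.511e-06 m²
R_2 = (4.89×10^-7)(4.61)/(9.511e-06) = 0.237 Ω
Seg 3: A = π(d/2)² = π(4.7600e-04 m)² = 7.118e-07 m²
R_3 = (2.34×10^-8)(14.4)/(7.118e-07) = 0.4734 Ω
R_total = R_1 + R_2 + R_3 = 0.760 Ω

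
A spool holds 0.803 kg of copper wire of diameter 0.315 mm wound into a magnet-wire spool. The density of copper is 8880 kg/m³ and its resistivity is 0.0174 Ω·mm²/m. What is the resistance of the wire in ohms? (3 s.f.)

ρ = 0.0174 Ω·mm²/m = 1.74×10^-8 Ω·m
A = π(d/2)² = π(1.5750e-04 m)² = 7.7931e-08 m²
L = m/(density·A) = 0.803/(8880×7.7931e-08) = 1160 m
R = ρL/A = (1.74×10^-8)(1160)/(7.7931e-08) = 259 Ω

259 Ω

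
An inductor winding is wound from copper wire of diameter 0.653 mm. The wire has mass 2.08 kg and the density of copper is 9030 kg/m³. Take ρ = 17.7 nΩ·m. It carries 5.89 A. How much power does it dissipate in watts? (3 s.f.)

1260 W

ρ = 17.7 nΩ·m = 1.77×10^-8 Ω·m
A = π(d/2)² = π(3.2650e-04 m)² = 3.3490e-07 m²
L = m/(density·A) = 2.08/(9030×3.3490e-07) = 687.8 m
R = ρL/A = (1.77×10^-8)(687.8)/(3.3490e-07) = 36.35 Ω
P = I²R = (5.89)² × 36.35 = 1260 W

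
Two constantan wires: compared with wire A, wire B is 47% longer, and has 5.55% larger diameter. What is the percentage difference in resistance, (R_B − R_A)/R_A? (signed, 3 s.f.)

31.9%

R ∝ L/d², so R_B/R_A = (1 + 47/100) × (1 + 5.55/100)⁻²
= 1.47 × 0.8976 = 1.319
(R_B − R_A)/R_A = 1.319 − 1 = 31.9%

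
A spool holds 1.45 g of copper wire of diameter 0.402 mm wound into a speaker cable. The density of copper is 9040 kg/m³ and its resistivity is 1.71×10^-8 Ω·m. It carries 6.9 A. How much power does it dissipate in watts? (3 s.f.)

8.11 W

A = π(d/2)² = π(2.0100e-04 m)² = 1.2692e-07 m²
L = m/(density·A) = 0.00145/(9040×1.2692e-07) = 1.264 m
R = ρL/A = (1.71×10^-8)(1.264)/(1.2692e-07) = 0.1703 Ω
P = I²R = (6.9)² × 0.1703 = 8.11 W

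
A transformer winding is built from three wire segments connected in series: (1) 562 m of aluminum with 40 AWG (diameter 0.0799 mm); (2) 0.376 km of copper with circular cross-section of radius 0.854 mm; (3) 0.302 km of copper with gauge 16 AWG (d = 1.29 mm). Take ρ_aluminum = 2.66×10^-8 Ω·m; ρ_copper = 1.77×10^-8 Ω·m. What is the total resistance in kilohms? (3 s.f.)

2.99 kΩ

Seg 1: A = π(0.0799/2 mm)² = π(3.9950e-05 m)² = 5.014e-09 m²
R_1 = (2.66×10^-8)(562)/(5.014e-09) = 2981 Ω
Seg 2: A = πr² = π(8.5400e-04 m)² = 2.291e-06 m²
R_2 = (1.77×10^-8)(376)/(2.291e-06) = 2.905 Ω
Seg 3: A = π(1.29/2 mm)² = π(6.4500e-04 m)² = 1.307e-06 m²
R_3 = (1.77×10^-8)(302)/(1.307e-06) = 4.09 Ω
R_total = R_1 + R_2 + R_3 = 2.99 kΩ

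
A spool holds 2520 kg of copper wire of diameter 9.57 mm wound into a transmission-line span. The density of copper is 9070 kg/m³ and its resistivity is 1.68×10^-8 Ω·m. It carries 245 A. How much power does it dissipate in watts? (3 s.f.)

A = π(d/2)² = π(4.7850e-03 m)² = 7.1931e-05 m²
L = m/(density·A) = 2520/(9070×7.1931e-05) = 3863 m
R = ρL/A = (1.68×10^-8)(3863)/(7.1931e-05) = 0.9021 Ω
P = I²R = (245)² × 0.9021 = 54200 W

54200 W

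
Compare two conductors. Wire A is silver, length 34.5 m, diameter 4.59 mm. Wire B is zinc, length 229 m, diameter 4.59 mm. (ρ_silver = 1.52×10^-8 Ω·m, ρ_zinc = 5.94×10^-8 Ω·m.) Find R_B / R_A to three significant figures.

R ∝ ρL/d², so R_B/R_A = (ρ_B/ρ_A) × (L_B/L_A)
= (5.94×10^-8/1.52×10^-8) × (229/34.5) = 25.9

25.9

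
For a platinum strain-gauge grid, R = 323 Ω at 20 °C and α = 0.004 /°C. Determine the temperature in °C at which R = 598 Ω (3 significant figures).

233 °C

R = R₀(1 + α(T − T₀)) ⇒ T = T₀ + (R/R₀ − 1)/α
T = 20 + (598/323 − 1)/0.004 = 20 + (0.8514)/0.004 = 233 °C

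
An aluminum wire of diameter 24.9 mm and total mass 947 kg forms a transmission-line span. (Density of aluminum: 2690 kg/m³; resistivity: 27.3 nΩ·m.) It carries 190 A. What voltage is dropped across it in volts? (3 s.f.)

ρ = 27.3 nΩ·m = 2.73×10^-8 Ω·m
A = π(d/2)² = π(1.2450e-02 m)² = 4.8695e-04 m²
L = m/(density·A) = 947/(2690×4.8695e-04) = 723 m
R = ρL/A = (2.73×10^-8)(723)/(4.8695e-04) = 0.04053 Ω
V = IR = 190 × 0.04053 = 7.70 V

7.70 V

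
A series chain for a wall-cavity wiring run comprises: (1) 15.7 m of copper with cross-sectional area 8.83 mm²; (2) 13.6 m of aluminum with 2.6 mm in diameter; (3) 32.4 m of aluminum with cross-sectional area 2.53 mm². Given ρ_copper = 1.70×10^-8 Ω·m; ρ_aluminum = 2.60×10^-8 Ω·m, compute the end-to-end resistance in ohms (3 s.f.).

0.430 Ω

Seg 1: A = 8.83 mm² = 8.830e-06 m²
R_1 = (1.70×10^-8)(15.7)/(8.830e-06) = 0.03023 Ω
Seg 2: A = π(d/2)² = π(1.3000e-03 m)² = 5.309e-06 m²
R_2 = (2.60×10^-8)(13.6)/(5.309e-06) = 0.0666 Ω
Seg 3: A = 2.53 mm² = 2.530e-06 m²
R_3 = (2.60×10^-8)(32.4)/(2.530e-06) = 0.333 Ω
R_total = R_1 + R_2 + R_3 = 0.430 Ω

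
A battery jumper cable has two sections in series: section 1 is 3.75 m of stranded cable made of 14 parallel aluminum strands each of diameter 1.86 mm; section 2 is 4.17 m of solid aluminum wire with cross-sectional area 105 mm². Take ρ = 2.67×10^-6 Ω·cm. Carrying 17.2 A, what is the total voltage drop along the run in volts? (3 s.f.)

0.0635 V

ρ = 2.67×10^-6 Ω·cm = 2.67×10^-8 Ω·m
Section 1: A_strand = π(9.3000e-04)² = 2.717e-06 m²; R₁ = ρL/(N·A_s) = (2.67×10^-8)(3.75)/(14×2.717e-06) = 0.002632 Ω
Section 2: A = 105 mm² = 1.050e-04 m²
R₂ = (2.67×10^-8)(4.17)/(1.050e-04) = 0.00106 Ω
R = R₁ + R₂ = 0.003692 Ω
V = IR = 17.2 × 0.003692 = 0.0635 V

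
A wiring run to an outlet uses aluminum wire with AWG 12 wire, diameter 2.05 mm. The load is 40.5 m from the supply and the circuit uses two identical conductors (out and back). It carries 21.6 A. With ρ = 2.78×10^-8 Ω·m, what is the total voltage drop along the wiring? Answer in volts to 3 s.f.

A = π(2.05/2 mm)² = π(1.0250e-03 m)² = 3.301e-06 m²
Total conductor length (both ways) L = 2 × 40.5 = 81 m
R = ρL/A = (2.78×10^-8)(81)/(3.301e-06) = 0.6822 Ω
V = IR = 21.6 × 0.6822 = 14.7 V

14.7 V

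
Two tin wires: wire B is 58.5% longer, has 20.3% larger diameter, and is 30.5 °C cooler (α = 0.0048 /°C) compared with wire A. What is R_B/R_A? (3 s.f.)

R ∝ ρL/d² with ρ ∝ (1+αΔT), so R_B/R_A = (1 + 58.5/100) × (1 + 20.3/100)⁻² × (1 − 0.0048×30.5)
= 1.585 × 0.691 × 0.8536 = 0.935

0.935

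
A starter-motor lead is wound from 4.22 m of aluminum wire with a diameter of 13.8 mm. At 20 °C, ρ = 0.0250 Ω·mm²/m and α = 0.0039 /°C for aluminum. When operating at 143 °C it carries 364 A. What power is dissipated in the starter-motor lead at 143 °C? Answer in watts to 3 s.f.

ρ = 0.0250 Ω·mm²/m = 2.50×10^-8 Ω·m
A = π(d/2)² = π(6.9000e-03 m)² = 1.496e-04 m²
R₍20₎ = ρL/A = (2.50×10^-8)(4.22)/(1.496e-04) = 7.053×10^-4 Ω
R₍143₎ = R₍20₎(1 + αΔT) = 7.053×10^-4 × (1 + 0.0039×123) = 0.001044 Ω
P = I²R = (364)² × 0.001044 = 138 W

138 W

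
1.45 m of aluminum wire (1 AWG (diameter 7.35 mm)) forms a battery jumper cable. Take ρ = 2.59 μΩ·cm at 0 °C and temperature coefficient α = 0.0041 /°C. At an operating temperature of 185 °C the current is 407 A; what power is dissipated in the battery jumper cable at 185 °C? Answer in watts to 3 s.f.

ρ = 2.59 μΩ·cm = 2.59×10^-8 Ω·m
A = π(7.35/2 mm)² = π(3.6750e-03 m)² = 4.243e-05 m²
R₍0₎ = ρL/A = (2.59×10^-8)(1.45)/(4.243e-05) = 8.851×10^-4 Ω
R₍185₎ = R₍0₎(1 + αΔT) = 8.851×10^-4 × (1 + 0.0041×185) = 0.001556 Ω
P = I²R = (407)² × 0.001556 = 258 W

258 W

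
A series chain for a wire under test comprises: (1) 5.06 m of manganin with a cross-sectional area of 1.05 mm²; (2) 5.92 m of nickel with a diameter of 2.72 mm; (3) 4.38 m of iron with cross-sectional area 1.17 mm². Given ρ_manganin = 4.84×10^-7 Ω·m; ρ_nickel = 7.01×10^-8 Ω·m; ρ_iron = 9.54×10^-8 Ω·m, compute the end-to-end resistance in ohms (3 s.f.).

Seg 1: A = 1.05 mm² = 1.050e-06 m²
R_1 = (4.84×10^-7)(5.06)/(1.050e-06) = 2.332 Ω
Seg 2: A = π(d/2)² = π(1.3600e-03 m)² = 5.811e-06 m²
R_2 = (7.01×10^-8)(5.92)/(5.811e-06) = 0.07142 Ω
Seg 3: A = 1.17 mm² = 1.170e-06 m²
R_3 = (9.54×10^-8)(4.38)/(1.170e-06) = 0.3571 Ω
R_total = R_1 + R_2 + R_3 = 2.76 Ω

2.76 Ω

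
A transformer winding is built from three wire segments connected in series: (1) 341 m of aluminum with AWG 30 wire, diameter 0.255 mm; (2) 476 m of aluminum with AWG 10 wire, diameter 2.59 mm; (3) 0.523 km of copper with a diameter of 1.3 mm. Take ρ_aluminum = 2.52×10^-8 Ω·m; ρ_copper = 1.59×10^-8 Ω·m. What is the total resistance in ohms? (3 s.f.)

177 Ω

Seg 1: A = π(0.255/2 mm)² = π(1.2750e-04 m)² = 5.107e-08 m²
R_1 = (2.52×10^-8)(341)/(5.107e-08) = 168.3 Ω
Seg 2: A = π(2.59/2 mm)² = π(1.2950e-03 m)² = 5.269e-06 m²
R_2 = (2.52×10^-8)(476)/(5.269e-06) = 2.277 Ω
Seg 3: A = π(d/2)² = π(6.5000e-04 m)² = 1.327e-06 m²
R_3 = (1.59×10^-8)(523)/(1.327e-06) = 6.265 Ω
R_total = R_1 + R_2 + R_3 = 177 Ω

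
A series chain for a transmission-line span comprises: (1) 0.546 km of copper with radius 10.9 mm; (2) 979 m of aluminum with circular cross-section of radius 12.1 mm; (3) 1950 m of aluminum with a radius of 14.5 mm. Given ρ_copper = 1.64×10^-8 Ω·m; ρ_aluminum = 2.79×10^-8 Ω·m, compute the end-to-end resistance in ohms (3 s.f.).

Seg 1: A = πr² = π(1.0900e-02 m)² = 3.733e-04 m²
R_1 = (1.64×10^-8)(546)/(3.733e-04) = 0.02399 Ω
Seg 2: A = πr² = π(1.2100e-02 m)² = 4.600e-04 m²
R_2 = (2.79×10^-8)(979)/(4.600e-04) = 0.05938 Ω
Seg 3: A = πr² = π(1.4500e-02 m)² = 6.605e-04 m²
R_3 = (2.79×10^-8)(1950)/(6.605e-04) = 0.08237 Ω
R_total = R_1 + R_2 + R_3 = 0.166 Ω

0.166 Ω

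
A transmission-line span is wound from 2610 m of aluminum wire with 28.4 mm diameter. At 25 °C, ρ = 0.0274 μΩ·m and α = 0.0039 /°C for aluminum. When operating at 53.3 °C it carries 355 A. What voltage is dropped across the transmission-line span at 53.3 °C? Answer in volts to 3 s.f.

44.5 V

ρ = 0.0274 μΩ·m = 2.74×10^-8 Ω·m
A = π(d/2)² = π(1.4200e-02 m)² = 6.335e-04 m²
R₍25₎ = ρL/A = (2.74×10^-8)(2610)/(6.335e-04) = 0.1129 Ω
R₍53.3₎ = R₍25₎(1 + αΔT) = 0.1129 × (1 + 0.0039×28.3) = 0.1254 Ω
V = IR = 355 × 0.1254 = 44.5 V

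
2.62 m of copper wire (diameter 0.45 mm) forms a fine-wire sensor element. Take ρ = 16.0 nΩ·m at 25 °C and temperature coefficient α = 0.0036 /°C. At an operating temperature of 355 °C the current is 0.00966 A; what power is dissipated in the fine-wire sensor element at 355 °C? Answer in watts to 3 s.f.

ρ = 16.0 nΩ·m = 1.60×10^-8 Ω·m
A = π(d/2)² = π(2.2500e-04 m)² = 1.590e-07 m²
R₍25₎ = ρL/A = (1.60×10^-8)(2.62)/(1.590e-07) = 0.2636 Ω
R₍355₎ = R₍25₎(1 + αΔT) = 0.2636 × (1 + 0.0036×330) = 0.5767 Ω
P = I²R = (0.00966)² × 0.5767 = 5.38×10^-5 W

5.38×10^-5 W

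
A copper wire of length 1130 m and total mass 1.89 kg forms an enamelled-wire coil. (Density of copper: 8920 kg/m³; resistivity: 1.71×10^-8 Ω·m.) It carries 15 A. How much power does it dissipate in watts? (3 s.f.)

A = m/(density·L) = 1.89/(8920×1130) = 1.8751e-07 m²
R = ρL/A = (1.71×10^-8)(1130)/(1.8751e-07) = 103.1 Ω
P = I²R = (15)² × 103.1 = 23200 W

23200 W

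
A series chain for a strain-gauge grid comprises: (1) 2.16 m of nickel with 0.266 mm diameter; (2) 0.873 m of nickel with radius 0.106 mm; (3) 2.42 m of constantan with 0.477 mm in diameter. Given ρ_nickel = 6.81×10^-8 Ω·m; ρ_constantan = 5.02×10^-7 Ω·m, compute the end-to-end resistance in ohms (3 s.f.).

Seg 1: A = π(d/2)² = π(1.3300e-04 m)² = 5.557e-08 m²
R_1 = (6.81×10^-8)(2.16)/(5.557e-08) = 2.647 Ω
Seg 2: A = πr² = π(1.0600e-04 m)² = 3.530e-08 m²
R_2 = (6.81×10^-8)(0.873)/(3.530e-08) = 1.684 Ω
Seg 3: A = π(d/2)² = π(2.3850e-04 m)² = 1.787e-07 m²
R_3 = (5.02×10^-7)(2.42)/(1.787e-07) = 6.798 Ω
R_total = R_1 + R_2 + R_3 = 11.1 Ω

11.1 Ω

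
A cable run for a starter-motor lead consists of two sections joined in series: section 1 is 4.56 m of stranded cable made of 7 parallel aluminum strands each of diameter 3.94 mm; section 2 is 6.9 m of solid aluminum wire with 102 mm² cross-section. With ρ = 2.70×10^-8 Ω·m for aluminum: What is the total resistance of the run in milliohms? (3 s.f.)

Section 1: A_strand = π(1.9700e-03)² = 1.219e-05 m²; R₁ = ρL/(N·A_s) = (2.70×10^-8)(4.56)/(7×1.219e-05) = 0.001443 Ω
Section 2: A = 102 mm² = 1.020e-04 m²
R₂ = (2.70×10^-8)(6.9)/(1.020e-04) = 0.001826 Ω
R = R₁ + R₂ = 3.27 mΩ

3.27 mΩ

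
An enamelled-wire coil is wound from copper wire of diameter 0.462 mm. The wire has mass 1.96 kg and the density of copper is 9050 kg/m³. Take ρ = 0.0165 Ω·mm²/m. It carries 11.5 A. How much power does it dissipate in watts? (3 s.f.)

16800 W

ρ = 0.0165 Ω·mm²/m = 1.65×10^-8 Ω·m
A = π(d/2)² = π(2.3100e-04 m)² = 1.6764e-07 m²
L = m/(density·A) = 1.96/(9050×1.6764e-07) = 1292 m
R = ρL/A = (1.65×10^-8)(1292)/(1.6764e-07) = 127.2 Ω
P = I²R = (11.5)² × 127.2 = 16800 W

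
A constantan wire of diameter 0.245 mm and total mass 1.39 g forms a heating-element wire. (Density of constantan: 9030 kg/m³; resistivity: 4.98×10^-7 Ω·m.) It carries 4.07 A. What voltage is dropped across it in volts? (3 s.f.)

140 V

A = π(d/2)² = π(1.2250e-04 m)² = 4.7144e-08 m²
L = m/(density·A) = 0.00139/(9030×4.7144e-08) = 3.265 m
R = ρL/A = (4.98×10^-7)(3.265)/(4.7144e-08) = 34.49 Ω
V = IR = 4.07 × 34.49 = 140 V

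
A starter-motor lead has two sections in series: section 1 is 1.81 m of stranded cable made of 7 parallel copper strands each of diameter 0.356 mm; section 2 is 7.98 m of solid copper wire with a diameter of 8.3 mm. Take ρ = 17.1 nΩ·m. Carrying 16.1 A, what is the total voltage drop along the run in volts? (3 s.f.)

0.756 V

ρ = 17.1 nΩ·m = 1.71×10^-8 Ω·m
Section 1: A_strand = π(1.7800e-04)² = 9.954e-08 m²; R₁ = ρL/(N·A_s) = (1.71×10^-8)(1.81)/(7×9.954e-08) = 0.04442 Ω
Section 2: A = π(d/2)² = π(4.1500e-03 m)² = 5.411e-05 m²
R₂ = (1.71×10^-8)(7.98)/(5.411e-05) = 0.002522 Ω
R = R₁ + R₂ = 0.04694 Ω
V = IR = 16.1 × 0.04694 = 0.756 V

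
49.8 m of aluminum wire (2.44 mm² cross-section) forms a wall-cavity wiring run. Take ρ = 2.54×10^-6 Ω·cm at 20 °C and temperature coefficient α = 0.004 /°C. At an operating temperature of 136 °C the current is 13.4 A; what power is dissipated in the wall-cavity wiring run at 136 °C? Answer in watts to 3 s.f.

ρ = 2.54×10^-6 Ω·cm = 2.54×10^-8 Ω·m
A = 2.44 mm² = 2.440e-06 m²
R₍20₎ = ρL/A = (2.54×10^-8)(49.8)/(2.440e-06) = 0.5184 Ω
R₍136₎ = R₍20₎(1 + αΔT) = 0.5184 × (1 + 0.004×116) = 0.759 Ω
P = I²R = (13.4)² × 0.759 = 136 W

136 W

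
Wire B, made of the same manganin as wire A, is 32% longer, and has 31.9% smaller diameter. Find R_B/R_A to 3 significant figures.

R ∝ L/d², so R_B/R_A = (1 + 32/100) × (1 − 31.9/100)⁻²
= 1.32 × 2.156 = 2.85

2.85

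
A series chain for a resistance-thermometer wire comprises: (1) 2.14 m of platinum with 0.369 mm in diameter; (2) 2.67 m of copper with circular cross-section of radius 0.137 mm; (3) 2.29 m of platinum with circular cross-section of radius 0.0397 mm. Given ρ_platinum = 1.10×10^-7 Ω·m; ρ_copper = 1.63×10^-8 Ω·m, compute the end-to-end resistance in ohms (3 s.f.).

Seg 1: A = π(d/2)² = π(1.8450e-04 m)² = 1.069e-07 m²
R_1 = (1.10×10^-7)(2.14)/(1.069e-07) = 2.201 Ω
Seg 2: A = πr² = π(1.3700e-04 m)² = 5.896e-08 m²
R_2 = (1.63×10^-8)(2.67)/(5.896e-08) = 0.7381 Ω
Seg 3: A = πr² = π(3.9700e-05 m)² = 4.951e-09 m²
R_3 = (1.10×10^-7)(2.29)/(4.951e-09) = 50.87 Ω
R_total = R_1 + R_2 + R_3 = 53.8 Ω

53.8 Ω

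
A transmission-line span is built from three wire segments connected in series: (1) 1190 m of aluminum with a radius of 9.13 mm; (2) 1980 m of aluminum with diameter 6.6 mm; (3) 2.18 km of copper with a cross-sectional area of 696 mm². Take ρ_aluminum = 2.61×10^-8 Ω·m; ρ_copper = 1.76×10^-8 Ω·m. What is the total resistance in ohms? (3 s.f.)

Seg 1: A = πr² = π(9.1300e-03 m)² = 2.619e-04 m²
R_1 = (2.61×10^-8)(1190)/(2.619e-04) = 0.1186 Ω
Seg 2: A = π(d/2)² = π(3.3000e-03 m)² = 3.421e-05 m²
R_2 = (2.61×10^-8)(1980)/(3.421e-05) = 1.511 Ω
Seg 3: A = 696 mm² = 6.960e-04 m²
R_3 = (1.76×10^-8)(2180)/(6.960e-04) = 0.05513 Ω
R_total = R_1 + R_2 + R_3 = 1.68 Ω

1.68 Ω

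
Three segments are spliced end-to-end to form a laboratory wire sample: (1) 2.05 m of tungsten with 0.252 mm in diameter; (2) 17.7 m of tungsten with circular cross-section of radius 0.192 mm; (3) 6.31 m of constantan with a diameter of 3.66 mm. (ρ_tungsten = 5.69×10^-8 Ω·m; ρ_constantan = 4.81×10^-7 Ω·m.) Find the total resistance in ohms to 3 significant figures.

Seg 1: A = π(d/2)² = π(1.2600e-04 m)² = 4.988e-08 m²
R_1 = (5.69×10^-8)(2.05)/(4.988e-08) = 2.339 Ω
Seg 2: A = πr² = π(1.9200e-04 m)² = 1.158e-07 m²
R_2 = (5.69×10^-8)(17.7)/(1.158e-07) = 8.696 Ω
Seg 3: A = π(d/2)² = π(1.8300e-03 m)² = 1.052e-05 m²
R_3 = (4.81×10^-7)(6.31)/(1.052e-05) = 0.2885 Ω
R_total = R_1 + R_2 + R_3 = 11.3 Ω

11.3 Ω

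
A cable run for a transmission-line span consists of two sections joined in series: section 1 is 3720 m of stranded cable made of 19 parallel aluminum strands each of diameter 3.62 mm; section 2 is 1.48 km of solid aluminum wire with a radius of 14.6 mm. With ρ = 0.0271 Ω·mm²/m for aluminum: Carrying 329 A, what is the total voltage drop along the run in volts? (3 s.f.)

ρ = 0.0271 Ω·mm²/m = 2.71×10^-8 Ω·m
Section 1: A_strand = π(1.8100e-03)² = 1.029e-05 m²; R₁ = ρL/(N·A_s) = (2.71×10^-8)(3720)/(19×1.029e-05) = 0.5155 Ω
Section 2: A = πr² = π(1.4600e-02 m)² = 6.697e-04 m²
R₂ = (2.71×10^-8)(1480)/(6.697e-04) = 0.05989 Ω
R = R₁ + R₂ = 0.5754 Ω
V = IR = 329 × 0.5754 = 189 V

189 V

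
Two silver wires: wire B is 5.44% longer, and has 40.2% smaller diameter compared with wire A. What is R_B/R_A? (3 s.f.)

2.95

R ∝ L/d², so R_B/R_A = (1 + 5.44/100) × (1 − 40.2/100)⁻²
= 1.054 × 2.796 = 2.95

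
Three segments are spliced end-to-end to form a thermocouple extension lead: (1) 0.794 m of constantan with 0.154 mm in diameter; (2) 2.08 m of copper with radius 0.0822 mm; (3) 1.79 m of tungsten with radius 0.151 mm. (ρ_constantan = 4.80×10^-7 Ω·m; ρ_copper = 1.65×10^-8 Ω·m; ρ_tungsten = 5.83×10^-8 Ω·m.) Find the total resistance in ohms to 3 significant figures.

Seg 1: A = π(d/2)² = π(7.7000e-05 m)² = 1.863e-08 m²
R_1 = (4.80×10^-7)(0.794)/(1.863e-08) = 20.46 Ω
Seg 2: A = πr² = π(8.2200e-05 m)² = 2.123e-08 m²
R_2 = (1.65×10^-8)(2.08)/(2.123e-08) = 1.617 Ω
Seg 3: A = πr² = π(1.5100e-04 m)² = 7.163e-08 m²
R_3 = (5.83×10^-8)(1.79)/(7.163e-08) = 1.457 Ω
R_total = R_1 + R_2 + R_3 = 23.5 Ω

23.5 Ω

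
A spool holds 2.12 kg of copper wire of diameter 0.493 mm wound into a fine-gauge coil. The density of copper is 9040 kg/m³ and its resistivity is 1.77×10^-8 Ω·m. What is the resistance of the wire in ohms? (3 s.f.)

114 Ω

A = π(d/2)² = π(2.4650e-04 m)² = 1.9089e-07 m²
L = m/(density·A) = 2.12/(9040×1.9089e-07) = 1229 m
R = ρL/A = (1.77×10^-8)(1229)/(1.9089e-07) = 114 Ω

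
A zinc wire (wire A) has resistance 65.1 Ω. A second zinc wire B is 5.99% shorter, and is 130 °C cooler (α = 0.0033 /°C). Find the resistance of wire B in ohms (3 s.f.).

34.9 Ω

R ∝ ρL/d² with ρ ∝ (1+αΔT), so R_B/R_A = (1 − 5.99/100) × (1 − 0.0033×130)
= 0.9401 × 0.571 = 0.5368
R_B = 0.5368 × 65.1 = 34.9 Ω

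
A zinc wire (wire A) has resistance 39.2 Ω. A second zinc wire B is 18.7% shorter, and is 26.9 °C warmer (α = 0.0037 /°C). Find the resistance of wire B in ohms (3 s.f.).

35.0 Ω

R ∝ ρL/d² with ρ ∝ (1+αΔT), so R_B/R_A = (1 − 18.7/100) × (1 + 0.0037×26.9)
= 0.813 × 1.099 = 0.8939
R_B = 0.8939 × 39.2 = 35.0 Ω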